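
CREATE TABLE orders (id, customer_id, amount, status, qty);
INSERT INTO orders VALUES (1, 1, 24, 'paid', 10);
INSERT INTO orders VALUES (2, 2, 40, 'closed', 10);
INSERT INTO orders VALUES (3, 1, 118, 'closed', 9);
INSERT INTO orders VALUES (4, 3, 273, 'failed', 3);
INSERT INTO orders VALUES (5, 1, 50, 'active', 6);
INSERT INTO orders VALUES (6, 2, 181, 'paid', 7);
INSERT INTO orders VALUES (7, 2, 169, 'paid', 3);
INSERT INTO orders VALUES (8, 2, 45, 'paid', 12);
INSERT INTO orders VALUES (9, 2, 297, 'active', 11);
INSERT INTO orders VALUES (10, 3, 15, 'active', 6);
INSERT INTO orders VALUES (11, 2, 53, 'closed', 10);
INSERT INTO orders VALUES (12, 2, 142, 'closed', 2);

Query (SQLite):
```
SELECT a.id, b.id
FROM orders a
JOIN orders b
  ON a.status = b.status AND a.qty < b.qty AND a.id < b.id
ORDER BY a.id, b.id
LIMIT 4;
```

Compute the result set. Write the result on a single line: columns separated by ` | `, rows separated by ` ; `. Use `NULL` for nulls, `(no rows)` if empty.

Pairs (a,b) with same status, a.qty < b.qty, a.id < b.id.
status groups: active:{5,9,10} closed:{2,3,11,12} failed:{4} paid:{1,6,7,8}
Ordered by (a.id, b.id); first 4.

1 | 8 ; 3 | 11 ; 5 | 9 ; 6 | 8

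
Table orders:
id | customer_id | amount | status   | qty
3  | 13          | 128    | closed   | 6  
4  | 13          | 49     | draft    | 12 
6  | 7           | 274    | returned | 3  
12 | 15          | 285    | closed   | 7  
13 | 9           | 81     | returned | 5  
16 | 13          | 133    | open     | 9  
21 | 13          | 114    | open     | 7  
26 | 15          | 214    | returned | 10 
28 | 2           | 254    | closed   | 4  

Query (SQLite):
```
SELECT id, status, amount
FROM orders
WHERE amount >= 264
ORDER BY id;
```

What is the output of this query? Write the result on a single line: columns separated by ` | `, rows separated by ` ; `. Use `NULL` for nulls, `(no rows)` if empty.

6 | returned | 274 ; 12 | closed | 285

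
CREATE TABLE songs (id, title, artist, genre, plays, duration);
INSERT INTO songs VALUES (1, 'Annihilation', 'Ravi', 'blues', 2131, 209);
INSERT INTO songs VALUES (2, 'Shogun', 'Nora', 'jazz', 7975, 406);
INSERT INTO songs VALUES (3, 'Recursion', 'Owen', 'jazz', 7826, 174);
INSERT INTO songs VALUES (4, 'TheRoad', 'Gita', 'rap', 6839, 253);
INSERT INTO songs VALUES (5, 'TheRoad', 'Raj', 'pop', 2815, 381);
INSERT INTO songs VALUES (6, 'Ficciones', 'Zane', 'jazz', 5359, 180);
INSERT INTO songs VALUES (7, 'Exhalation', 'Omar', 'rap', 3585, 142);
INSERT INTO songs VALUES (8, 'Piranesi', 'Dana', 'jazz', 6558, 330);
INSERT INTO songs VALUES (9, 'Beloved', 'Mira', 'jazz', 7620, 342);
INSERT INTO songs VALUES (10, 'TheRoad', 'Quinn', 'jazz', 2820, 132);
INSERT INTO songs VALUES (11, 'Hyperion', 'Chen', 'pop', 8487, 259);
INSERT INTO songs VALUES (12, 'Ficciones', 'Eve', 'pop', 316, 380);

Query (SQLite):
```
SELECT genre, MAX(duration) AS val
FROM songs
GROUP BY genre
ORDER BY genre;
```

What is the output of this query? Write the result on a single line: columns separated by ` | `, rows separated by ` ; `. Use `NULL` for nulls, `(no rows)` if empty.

blues | 209 ; jazz | 406 ; pop | 381 ; rap | 253

Partition songs by genre; compute MAX(duration) within each group.
  blues: ids {1} → MAX(duration)=209
  jazz: ids {2, 3, 6, 8, 9, 10} → MAX(duration)=406
  pop: ids {5, 11, 12} → MAX(duration)=381
  rap: ids {4, 7} → MAX(duration)=253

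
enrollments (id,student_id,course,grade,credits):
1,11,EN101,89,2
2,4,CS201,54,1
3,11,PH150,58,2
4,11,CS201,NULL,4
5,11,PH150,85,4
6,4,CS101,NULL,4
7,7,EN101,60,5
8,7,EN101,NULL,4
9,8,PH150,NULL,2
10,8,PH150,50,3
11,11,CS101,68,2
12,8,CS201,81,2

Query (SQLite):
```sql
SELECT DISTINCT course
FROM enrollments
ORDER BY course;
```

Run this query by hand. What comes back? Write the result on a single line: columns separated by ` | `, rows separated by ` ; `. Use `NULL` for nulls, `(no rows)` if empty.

Collect distinct course values from enrollments.

CS101 ; CS201 ; EN101 ; PH150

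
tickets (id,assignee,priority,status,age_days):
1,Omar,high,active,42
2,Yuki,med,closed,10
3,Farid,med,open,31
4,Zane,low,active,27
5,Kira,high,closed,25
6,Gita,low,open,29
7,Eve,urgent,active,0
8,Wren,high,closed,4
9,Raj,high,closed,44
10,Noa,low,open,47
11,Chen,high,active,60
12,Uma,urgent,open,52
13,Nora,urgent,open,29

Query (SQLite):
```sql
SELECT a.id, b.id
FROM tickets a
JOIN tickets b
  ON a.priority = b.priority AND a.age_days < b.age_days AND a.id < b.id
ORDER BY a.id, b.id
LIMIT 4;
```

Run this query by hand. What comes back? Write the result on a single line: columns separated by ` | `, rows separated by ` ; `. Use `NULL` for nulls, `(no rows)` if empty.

1 | 9 ; 1 | 11 ; 2 | 3 ; 4 | 6

Pairs (a,b) with same priority, a.age_days < b.age_days, a.id < b.id.
priority groups: high:{1,5,8,9,11} low:{4,6,10} med:{2,3} urgent:{7,12,13}
Ordered by (a.id, b.id); first 4.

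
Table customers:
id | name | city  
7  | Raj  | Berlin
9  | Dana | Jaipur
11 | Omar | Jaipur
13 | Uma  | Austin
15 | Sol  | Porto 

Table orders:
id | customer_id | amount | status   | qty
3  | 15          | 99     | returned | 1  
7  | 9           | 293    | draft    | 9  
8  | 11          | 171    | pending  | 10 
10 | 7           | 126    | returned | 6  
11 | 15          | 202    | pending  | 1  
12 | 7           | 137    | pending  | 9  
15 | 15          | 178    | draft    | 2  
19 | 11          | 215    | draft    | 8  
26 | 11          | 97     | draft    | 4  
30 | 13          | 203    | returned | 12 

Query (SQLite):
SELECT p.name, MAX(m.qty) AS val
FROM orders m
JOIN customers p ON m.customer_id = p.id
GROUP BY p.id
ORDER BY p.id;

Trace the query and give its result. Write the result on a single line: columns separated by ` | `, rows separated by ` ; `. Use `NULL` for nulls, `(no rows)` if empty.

Join each orders row to its customers via customer_id.
Group joined rows by customers.id; compute MAX(m.qty) per group.
  7: ids {10, 12} → MAX(m.qty)=9
  9: ids {7} → MAX(m.qty)=9
  11: ids {8, 19, 26} → MAX(m.qty)=10
  13: ids {30} → MAX(m.qty)=12
  15: ids {3, 11, 15} → MAX(m.qty)=2

Raj | 9 ; Dana | 9 ; Omar | 10 ; Uma | 12 ; Sol | 2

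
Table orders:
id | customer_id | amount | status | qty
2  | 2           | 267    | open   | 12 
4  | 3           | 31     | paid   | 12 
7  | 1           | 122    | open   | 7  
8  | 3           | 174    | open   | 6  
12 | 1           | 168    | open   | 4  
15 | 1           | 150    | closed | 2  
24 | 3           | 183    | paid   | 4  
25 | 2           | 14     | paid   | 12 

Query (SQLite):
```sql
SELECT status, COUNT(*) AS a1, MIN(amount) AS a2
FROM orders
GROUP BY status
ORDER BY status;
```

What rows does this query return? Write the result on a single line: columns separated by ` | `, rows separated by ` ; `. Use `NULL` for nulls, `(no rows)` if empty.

closed | 1 | 150 ; open | 4 | 122 ; paid | 3 | 14

Group orders by status.
Per group compute: COUNT(*), MIN(amount).
  closed: ids {15} → COUNT(*)=1, MIN(amount)=150
  open: ids {2, 7, 8, 12} → COUNT(*)=4, MIN(amount)=122
  paid: ids {4, 24, 25} → COUNT(*)=3, MIN(amount)=14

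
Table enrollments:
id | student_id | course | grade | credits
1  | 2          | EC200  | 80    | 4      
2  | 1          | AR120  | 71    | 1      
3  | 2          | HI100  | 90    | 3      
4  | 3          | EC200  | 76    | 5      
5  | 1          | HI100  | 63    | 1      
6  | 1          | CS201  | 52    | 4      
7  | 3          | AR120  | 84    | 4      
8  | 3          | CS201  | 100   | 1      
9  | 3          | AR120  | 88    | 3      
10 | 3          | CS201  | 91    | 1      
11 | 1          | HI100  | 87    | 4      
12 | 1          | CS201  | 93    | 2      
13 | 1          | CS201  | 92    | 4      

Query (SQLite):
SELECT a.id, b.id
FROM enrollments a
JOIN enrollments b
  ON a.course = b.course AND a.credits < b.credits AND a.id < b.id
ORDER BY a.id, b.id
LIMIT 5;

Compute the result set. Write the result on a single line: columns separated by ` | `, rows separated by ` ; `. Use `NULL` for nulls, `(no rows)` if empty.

Pairs (a,b) with same course, a.credits < b.credits, a.id < b.id.
course groups: AR120:{2,7,9} CS201:{6,8,10,12,13} EC200:{1,4} HI100:{3,5,11}
Ordered by (a.id, b.id); first 5.

1 | 4 ; 2 | 7 ; 2 | 9 ; 3 | 11 ; 5 | 11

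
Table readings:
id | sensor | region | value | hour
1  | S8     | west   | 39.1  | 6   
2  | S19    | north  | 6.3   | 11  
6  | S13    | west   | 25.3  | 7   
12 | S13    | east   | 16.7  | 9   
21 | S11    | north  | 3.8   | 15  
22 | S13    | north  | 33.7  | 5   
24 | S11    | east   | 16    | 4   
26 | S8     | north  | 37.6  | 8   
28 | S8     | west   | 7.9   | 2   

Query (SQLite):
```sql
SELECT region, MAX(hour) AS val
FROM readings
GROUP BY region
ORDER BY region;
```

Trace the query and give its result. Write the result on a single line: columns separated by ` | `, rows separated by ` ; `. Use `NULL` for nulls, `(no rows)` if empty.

east | 9 ; north | 15 ; west | 7

Partition readings by region; compute MAX(hour) within each group.
  east: ids {12, 24} → MAX(hour)=9
  north: ids {2, 21, 22, 26} → MAX(hour)=15
  west: ids {1, 6, 28} → MAX(hour)=7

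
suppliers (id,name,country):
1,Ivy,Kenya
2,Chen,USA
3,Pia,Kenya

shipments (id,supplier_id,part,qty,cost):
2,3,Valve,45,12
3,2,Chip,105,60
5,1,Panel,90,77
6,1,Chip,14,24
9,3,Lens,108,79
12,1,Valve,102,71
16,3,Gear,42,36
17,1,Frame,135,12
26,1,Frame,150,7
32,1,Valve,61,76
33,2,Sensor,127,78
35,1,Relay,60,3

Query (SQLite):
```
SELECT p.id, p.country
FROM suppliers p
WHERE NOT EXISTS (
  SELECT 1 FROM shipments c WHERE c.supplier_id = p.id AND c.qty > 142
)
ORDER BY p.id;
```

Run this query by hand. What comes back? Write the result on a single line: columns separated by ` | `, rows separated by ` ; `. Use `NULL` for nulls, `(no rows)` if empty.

2 | USA ; 3 | Kenya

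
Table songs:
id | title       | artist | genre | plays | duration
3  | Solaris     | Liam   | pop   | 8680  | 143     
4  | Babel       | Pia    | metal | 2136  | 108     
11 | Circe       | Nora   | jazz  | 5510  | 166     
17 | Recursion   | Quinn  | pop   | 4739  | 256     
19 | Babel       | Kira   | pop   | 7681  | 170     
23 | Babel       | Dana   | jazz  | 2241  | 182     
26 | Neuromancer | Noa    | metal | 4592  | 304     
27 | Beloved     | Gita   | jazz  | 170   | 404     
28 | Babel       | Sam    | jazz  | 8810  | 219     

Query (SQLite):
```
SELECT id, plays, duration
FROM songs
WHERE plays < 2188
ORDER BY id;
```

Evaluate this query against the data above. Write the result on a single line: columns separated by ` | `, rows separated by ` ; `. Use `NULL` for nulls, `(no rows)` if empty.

4 | 2136 | 108 ; 27 | 170 | 404

plays < 2188: ids {4, 27}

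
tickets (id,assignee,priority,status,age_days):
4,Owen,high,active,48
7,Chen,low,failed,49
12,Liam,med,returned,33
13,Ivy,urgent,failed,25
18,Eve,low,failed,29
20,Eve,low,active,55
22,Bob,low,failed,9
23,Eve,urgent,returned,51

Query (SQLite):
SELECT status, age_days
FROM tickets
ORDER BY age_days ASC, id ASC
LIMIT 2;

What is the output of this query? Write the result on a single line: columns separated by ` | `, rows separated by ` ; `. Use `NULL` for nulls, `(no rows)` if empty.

Sort by age_days asc, tiebreak id asc: (9, id=22), (25, id=13), (29, id=18), (33, id=12), (48, id=4) …. Take first 2.

failed | 9 ; failed | 25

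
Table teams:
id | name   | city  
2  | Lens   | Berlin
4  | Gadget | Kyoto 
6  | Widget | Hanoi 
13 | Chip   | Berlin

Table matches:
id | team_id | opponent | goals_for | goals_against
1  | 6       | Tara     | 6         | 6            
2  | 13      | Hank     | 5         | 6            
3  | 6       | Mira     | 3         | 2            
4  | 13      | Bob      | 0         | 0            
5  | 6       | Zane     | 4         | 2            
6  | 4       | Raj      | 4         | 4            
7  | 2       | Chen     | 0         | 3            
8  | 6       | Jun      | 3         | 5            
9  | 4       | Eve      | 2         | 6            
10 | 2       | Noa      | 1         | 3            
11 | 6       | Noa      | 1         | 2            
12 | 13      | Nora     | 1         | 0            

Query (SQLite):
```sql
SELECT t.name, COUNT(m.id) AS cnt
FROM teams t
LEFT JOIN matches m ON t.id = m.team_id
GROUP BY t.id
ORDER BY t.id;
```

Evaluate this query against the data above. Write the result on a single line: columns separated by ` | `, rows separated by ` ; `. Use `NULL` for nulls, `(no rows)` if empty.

LEFT JOIN keeps every teams row; unmatched ones get NULL for matches columns.
Group by teams.id and compute COUNT(m.id). COUNT(col) of an all-NULL group is 0.
  2: ids {7, 10} → COUNT(m.id)=2
  4: ids {6, 9} → COUNT(m.id)=2
  6: ids {1, 3, 5, 8, 11} → COUNT(m.id)=5
  13: ids {2, 4, 12} → COUNT(m.id)=3

Lens | 2 ; Gadget | 2 ; Widget | 5 ; Chip | 3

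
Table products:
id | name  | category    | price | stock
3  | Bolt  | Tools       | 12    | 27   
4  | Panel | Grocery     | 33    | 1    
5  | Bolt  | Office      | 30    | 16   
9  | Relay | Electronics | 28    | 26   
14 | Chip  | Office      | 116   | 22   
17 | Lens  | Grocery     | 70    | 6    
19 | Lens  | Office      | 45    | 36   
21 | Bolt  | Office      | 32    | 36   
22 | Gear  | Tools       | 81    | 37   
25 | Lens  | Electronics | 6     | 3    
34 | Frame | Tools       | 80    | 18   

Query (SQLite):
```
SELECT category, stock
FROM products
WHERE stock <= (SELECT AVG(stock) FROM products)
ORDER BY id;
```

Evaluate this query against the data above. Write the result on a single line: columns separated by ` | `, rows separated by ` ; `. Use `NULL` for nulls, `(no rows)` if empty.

Grocery | 1 ; Office | 16 ; Grocery | 6 ; Electronics | 3 ; Tools | 18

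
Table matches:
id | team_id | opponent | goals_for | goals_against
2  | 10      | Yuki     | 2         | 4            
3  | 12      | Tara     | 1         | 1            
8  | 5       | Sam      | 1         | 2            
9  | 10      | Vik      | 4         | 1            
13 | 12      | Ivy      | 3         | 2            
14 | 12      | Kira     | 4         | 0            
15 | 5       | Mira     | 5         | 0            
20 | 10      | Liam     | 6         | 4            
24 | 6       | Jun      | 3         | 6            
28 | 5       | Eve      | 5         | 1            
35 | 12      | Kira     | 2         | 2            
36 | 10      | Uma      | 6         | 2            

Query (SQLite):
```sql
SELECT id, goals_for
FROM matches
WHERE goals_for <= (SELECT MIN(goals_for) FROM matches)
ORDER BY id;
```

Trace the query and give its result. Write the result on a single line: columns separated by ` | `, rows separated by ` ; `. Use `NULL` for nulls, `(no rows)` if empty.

Scalar subquery: MIN(goals_for) over all matches rows = 1.
Keep rows where goals_for <= that value.

3 | 1 ; 8 | 1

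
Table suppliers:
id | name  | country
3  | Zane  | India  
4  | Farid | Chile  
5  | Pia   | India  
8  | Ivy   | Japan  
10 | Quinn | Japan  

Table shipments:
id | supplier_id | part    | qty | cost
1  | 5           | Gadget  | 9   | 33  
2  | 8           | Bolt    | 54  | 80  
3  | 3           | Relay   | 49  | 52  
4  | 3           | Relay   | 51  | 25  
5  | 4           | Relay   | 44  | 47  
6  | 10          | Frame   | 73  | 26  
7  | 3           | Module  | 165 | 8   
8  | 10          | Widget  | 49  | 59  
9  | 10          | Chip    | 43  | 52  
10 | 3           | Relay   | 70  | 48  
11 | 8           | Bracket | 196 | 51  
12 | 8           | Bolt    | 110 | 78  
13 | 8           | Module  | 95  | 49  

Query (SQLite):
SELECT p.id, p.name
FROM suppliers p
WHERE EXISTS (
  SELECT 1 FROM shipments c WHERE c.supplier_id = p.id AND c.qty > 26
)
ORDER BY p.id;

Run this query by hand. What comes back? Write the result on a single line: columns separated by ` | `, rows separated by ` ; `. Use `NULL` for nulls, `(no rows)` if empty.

3 | Zane ; 4 | Farid ; 8 | Ivy ; 10 | Quinn

For each suppliers row, check whether any shipments with matching supplier_id has qty > 26.
Keep rows where that is true.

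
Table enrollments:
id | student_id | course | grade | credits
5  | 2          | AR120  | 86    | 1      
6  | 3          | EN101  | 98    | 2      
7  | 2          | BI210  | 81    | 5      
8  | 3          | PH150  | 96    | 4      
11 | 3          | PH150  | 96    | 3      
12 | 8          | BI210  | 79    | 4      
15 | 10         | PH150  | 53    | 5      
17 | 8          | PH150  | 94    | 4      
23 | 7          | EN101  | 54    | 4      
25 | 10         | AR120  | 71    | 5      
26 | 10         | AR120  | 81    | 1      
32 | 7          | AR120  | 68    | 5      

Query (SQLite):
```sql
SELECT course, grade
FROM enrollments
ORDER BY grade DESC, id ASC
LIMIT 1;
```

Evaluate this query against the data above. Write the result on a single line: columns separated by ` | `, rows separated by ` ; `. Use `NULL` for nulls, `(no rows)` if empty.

Sort by grade desc, tiebreak id asc: (98, id=6), (96, id=8), (96, id=11), (94, id=17) …. Take first 1.

EN101 | 98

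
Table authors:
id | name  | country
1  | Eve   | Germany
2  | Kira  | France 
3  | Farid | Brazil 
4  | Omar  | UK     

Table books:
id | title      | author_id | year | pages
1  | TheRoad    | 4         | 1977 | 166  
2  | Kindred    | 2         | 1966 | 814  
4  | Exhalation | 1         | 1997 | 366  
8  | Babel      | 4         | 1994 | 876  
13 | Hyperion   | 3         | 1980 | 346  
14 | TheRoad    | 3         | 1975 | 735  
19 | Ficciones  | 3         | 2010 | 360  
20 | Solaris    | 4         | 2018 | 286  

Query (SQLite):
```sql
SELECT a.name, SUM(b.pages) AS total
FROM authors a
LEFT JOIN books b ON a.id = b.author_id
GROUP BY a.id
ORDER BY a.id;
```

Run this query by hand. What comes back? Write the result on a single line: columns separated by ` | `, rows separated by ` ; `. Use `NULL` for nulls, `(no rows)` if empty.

LEFT JOIN keeps every authors row; unmatched ones get NULL for books columns.
Group by authors.id and compute SUM(b.pages). SUM over an all-NULL group is NULL.
  1: ids {4} → SUM(b.pages)=366
  2: ids {2} → SUM(b.pages)=814
  3: ids {13, 14, 19} → SUM(b.pages)=1441
  4: ids {1, 8, 20} → SUM(b.pages)=1328

Eve | 366 ; Kira | 814 ; Farid | 1441 ; Omar | 1328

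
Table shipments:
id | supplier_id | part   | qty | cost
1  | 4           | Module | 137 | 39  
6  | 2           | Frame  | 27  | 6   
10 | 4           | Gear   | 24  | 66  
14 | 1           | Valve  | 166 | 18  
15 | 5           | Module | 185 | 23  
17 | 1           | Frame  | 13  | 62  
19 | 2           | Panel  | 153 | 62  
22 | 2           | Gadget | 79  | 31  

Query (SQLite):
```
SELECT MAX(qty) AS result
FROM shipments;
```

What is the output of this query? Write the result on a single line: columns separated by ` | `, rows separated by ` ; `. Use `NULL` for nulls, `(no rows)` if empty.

185

All qty values: [137, 27, 24, 166, 185, 13, 153, 79].
MAX of non-NULL values = 185.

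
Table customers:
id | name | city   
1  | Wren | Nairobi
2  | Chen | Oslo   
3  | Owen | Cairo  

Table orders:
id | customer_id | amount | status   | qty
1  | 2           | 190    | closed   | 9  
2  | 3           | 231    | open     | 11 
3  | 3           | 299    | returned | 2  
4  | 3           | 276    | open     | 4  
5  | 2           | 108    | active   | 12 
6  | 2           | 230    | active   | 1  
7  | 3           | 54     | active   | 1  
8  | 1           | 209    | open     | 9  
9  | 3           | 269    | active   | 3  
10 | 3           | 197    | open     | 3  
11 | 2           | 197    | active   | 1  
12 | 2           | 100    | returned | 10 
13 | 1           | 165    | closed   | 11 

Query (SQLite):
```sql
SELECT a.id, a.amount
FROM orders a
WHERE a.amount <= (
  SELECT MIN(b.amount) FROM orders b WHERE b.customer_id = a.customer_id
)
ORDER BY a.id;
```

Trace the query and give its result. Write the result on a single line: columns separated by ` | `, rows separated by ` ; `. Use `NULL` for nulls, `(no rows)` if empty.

7 | 54 ; 12 | 100 ; 13 | 165

For each orders row a, compute MIN(amount) over rows sharing a.customer_id.
Keep row a if a.amount <= that per-group MIN.
  customer_id=1: MIN(amount) = 165
  customer_id=2: MIN(amount) = 100
  customer_id=3: MIN(amount) = 54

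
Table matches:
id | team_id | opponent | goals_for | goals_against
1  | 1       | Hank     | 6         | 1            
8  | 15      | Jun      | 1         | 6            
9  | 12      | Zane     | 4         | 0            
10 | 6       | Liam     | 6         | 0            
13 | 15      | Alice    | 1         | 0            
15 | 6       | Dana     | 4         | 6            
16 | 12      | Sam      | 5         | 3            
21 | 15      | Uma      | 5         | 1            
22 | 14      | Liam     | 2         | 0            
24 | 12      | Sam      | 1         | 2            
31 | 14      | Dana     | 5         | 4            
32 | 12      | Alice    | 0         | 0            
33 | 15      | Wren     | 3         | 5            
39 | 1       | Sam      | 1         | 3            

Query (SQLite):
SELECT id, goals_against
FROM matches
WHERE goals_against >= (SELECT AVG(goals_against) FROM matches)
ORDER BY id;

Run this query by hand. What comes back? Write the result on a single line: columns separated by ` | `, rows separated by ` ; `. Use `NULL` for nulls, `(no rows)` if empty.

Scalar subquery: AVG(goals_against) over all matches rows = 2.214286 (≈; comparison uses full precision).
Keep rows where goals_against >= that value.

8 | 6 ; 15 | 6 ; 16 | 3 ; 31 | 4 ; 33 | 5 ; 39 | 3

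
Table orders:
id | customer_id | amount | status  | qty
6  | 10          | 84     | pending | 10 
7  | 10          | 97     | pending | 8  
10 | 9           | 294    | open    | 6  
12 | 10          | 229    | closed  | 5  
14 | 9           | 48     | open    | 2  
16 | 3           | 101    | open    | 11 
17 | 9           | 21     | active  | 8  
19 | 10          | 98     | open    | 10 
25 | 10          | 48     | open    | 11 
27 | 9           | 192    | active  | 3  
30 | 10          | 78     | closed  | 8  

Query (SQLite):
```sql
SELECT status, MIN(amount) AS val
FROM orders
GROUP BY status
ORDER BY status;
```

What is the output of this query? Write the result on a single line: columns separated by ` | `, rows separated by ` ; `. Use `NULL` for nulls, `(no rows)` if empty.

Partition orders by status; compute MIN(amount) within each group.
  active: ids {17, 27} → MIN(amount)=21
  closed: ids {12, 30} → MIN(amount)=78
  open: ids {10, 14, 16, 19, 25} → MIN(amount)=48
  pending: ids {6, 7} → MIN(amount)=84

active | 21 ; closed | 78 ; open | 48 ; pending | 84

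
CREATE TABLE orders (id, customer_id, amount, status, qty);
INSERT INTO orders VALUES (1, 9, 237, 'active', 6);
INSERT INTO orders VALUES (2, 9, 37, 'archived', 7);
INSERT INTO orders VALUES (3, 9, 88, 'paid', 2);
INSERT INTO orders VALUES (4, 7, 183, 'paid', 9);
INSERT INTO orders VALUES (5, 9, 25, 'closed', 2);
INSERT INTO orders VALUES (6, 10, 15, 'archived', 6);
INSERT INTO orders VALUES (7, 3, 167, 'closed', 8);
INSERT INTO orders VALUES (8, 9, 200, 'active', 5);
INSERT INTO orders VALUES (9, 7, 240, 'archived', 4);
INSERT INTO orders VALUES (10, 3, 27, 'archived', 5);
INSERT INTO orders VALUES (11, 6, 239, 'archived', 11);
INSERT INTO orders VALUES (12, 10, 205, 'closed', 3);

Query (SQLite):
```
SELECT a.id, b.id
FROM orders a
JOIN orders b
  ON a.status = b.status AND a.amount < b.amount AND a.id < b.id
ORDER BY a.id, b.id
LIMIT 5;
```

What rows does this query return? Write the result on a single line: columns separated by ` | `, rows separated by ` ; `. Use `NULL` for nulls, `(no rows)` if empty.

2 | 9 ; 2 | 11 ; 3 | 4 ; 5 | 7 ; 5 | 12

Pairs (a,b) with same status, a.amount < b.amount, a.id < b.id.
status groups: active:{1,8} archived:{2,6,9,10,11} closed:{5,7,12} paid:{3,4}
Ordered by (a.id, b.id); first 5.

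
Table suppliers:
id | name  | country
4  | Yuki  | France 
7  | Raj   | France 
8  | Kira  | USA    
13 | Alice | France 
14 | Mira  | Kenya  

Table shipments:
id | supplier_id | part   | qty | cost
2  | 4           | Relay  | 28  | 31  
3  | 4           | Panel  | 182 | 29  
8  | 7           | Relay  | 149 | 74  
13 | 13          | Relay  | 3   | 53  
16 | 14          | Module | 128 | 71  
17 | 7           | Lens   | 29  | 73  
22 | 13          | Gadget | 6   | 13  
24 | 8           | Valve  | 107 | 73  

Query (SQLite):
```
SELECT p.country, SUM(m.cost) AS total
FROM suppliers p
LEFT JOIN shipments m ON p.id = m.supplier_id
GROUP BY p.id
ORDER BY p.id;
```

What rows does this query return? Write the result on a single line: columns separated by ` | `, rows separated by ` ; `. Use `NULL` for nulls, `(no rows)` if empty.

France | 60 ; France | 147 ; USA | 73 ; France | 66 ; Kenya | 71

LEFT JOIN keeps every suppliers row; unmatched ones get NULL for shipments columns.
Group by suppliers.id and compute SUM(m.cost). SUM over an all-NULL group is NULL.
  4: ids {2, 3} → SUM(m.cost)=60
  7: ids {8, 17} → SUM(m.cost)=147
  8: ids {24} → SUM(m.cost)=73
  13: ids {13, 22} → SUM(m.cost)=66
  14: ids {16} → SUM(m.cost)=71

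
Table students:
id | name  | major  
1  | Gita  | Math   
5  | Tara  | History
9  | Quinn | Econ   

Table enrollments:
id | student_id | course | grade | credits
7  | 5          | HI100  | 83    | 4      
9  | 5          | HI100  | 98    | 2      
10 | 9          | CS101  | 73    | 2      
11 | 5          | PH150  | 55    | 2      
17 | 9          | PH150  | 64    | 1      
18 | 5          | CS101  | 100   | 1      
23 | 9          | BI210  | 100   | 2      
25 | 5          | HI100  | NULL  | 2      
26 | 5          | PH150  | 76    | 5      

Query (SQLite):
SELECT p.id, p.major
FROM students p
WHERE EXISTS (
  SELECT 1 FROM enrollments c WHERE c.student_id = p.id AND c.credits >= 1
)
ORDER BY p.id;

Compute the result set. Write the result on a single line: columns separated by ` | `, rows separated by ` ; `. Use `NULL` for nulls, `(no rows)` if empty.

For each students row, check whether any enrollments with matching student_id has credits >= 1.
Keep rows where that is true.

5 | History ; 9 | Econ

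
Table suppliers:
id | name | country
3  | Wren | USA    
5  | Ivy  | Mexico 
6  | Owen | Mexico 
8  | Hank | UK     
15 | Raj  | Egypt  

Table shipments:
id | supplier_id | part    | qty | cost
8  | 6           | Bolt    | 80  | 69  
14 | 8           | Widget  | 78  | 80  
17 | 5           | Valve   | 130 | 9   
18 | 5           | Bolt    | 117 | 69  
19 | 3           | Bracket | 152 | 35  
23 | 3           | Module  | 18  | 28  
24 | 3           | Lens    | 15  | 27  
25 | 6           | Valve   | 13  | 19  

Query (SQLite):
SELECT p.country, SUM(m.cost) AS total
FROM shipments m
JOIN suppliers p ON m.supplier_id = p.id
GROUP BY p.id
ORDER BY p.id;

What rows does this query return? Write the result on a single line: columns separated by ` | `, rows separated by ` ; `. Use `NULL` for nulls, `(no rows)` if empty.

Join each shipments row to its suppliers via supplier_id.
Group joined rows by suppliers.id; compute SUM(m.cost) per group.
  3: ids {19, 23, 24} → SUM(m.cost)=90
  5: ids {17, 18} → SUM(m.cost)=78
  6: ids {8, 25} → SUM(m.cost)=88
  8: ids {14} → SUM(m.cost)=80

USA | 90 ; Mexico | 78 ; Mexico | 88 ; UK | 80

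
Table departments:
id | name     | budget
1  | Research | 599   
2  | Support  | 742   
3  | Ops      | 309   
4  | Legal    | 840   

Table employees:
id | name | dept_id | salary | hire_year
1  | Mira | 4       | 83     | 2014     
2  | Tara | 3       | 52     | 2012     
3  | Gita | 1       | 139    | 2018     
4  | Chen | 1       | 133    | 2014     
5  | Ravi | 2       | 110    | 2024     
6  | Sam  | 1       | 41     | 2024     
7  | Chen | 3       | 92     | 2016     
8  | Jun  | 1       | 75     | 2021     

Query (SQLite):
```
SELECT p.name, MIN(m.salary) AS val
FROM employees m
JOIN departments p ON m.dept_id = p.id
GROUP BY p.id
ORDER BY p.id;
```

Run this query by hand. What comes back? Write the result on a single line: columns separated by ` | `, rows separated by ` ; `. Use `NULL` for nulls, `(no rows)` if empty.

Research | 41 ; Support | 110 ; Ops | 52 ; Legal | 83

Join each employees row to its departments via dept_id.
Group joined rows by departments.id; compute MIN(m.salary) per group.
  1: ids {3, 4, 6, 8} → MIN(m.salary)=41
  2: ids {5} → MIN(m.salary)=110
  3: ids {2, 7} → MIN(m.salary)=52
  4: ids {1} → MIN(m.salary)=83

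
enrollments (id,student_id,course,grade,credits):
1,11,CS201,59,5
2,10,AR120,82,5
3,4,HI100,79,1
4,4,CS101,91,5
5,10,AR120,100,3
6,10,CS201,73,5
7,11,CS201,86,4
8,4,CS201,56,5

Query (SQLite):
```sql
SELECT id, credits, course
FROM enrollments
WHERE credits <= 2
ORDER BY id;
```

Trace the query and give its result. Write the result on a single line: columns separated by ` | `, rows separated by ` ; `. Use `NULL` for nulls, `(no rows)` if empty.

3 | 1 | HI100

credits <= 2: ids {3}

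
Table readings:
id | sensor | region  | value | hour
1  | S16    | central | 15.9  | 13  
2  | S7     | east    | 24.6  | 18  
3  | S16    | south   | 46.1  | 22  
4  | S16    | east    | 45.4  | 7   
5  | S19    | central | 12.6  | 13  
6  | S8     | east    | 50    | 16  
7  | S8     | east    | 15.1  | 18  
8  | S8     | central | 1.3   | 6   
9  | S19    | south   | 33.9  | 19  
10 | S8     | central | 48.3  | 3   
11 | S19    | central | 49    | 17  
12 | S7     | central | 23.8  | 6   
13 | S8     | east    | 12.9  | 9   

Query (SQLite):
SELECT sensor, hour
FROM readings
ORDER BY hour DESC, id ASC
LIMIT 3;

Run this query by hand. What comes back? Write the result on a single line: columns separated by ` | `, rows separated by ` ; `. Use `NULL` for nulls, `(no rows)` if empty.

S16 | 22 ; S19 | 19 ; S7 | 18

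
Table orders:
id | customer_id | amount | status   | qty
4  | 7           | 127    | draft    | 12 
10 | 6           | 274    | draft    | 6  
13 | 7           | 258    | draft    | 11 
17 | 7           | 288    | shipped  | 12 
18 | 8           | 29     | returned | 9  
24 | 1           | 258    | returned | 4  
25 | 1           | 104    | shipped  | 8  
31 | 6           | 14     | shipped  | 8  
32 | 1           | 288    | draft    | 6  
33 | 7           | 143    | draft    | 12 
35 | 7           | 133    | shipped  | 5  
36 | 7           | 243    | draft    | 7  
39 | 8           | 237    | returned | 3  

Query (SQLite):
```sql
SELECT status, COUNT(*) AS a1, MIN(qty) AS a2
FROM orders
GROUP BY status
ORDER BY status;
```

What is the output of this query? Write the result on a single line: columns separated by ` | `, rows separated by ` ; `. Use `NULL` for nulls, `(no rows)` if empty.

draft | 6 | 6 ; returned | 3 | 3 ; shipped | 4 | 5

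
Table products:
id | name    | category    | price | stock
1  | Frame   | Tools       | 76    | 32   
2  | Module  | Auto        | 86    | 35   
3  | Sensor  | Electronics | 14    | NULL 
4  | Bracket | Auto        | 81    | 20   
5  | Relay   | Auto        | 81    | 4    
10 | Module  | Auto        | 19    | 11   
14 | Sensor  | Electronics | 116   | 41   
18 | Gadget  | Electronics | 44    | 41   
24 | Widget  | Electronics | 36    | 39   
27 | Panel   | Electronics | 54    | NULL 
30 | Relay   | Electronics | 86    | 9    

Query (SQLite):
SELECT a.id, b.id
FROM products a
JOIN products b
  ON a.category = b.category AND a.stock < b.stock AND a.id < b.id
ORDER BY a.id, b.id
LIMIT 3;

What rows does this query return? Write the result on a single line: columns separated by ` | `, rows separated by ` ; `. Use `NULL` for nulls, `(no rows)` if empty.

5 | 10

Pairs (a,b) with same category, a.stock < b.stock, a.id < b.id.
category groups: Auto:{2,4,5,10} Electronics:{3,14,18,24,27,30} Tools:{1}
Ordered by (a.id, b.id); first 3.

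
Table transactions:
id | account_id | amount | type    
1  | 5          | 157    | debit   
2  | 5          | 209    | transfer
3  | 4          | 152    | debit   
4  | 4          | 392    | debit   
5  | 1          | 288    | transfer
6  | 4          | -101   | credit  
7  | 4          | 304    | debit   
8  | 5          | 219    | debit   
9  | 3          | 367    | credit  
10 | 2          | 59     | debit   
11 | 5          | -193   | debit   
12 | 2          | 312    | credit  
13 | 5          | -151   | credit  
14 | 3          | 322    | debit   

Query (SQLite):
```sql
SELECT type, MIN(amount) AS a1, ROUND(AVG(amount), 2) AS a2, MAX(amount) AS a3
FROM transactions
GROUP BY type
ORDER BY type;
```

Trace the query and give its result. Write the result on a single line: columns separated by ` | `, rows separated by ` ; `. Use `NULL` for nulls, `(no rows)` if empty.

credit | -151 | 106.75 | 367 ; debit | -193 | 176.5 | 392 ; transfer | 209 | 248.5 | 288

Group transactions by type.
Per group compute: MIN(amount), ROUND(AVG(amount), 2), MAX(amount).
  credit: ids {6, 9, 12, 13} → MIN(amount)=-151, ROUND(AVG(amount), 2)=106.75, MAX(amount)=367
  debit: ids {1, 3, 4, 7, 8, 10, 11, 14} → MIN(amount)=-193, ROUND(AVG(amount), 2)=176.5, MAX(amount)=392
  transfer: ids {2, 5} → MIN(amount)=209, ROUND(AVG(amount), 2)=248.5, MAX(amount)=288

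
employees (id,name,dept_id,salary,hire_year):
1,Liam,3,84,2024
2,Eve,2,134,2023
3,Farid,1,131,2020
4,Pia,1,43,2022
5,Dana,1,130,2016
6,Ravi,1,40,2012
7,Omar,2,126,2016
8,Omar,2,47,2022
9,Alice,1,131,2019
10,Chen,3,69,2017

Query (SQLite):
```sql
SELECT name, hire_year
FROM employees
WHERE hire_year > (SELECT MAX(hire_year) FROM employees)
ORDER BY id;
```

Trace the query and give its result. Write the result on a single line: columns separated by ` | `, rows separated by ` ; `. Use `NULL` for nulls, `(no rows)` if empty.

Scalar subquery: MAX(hire_year) over all employees rows = 2024.
Keep rows where hire_year > that value.

(no rows)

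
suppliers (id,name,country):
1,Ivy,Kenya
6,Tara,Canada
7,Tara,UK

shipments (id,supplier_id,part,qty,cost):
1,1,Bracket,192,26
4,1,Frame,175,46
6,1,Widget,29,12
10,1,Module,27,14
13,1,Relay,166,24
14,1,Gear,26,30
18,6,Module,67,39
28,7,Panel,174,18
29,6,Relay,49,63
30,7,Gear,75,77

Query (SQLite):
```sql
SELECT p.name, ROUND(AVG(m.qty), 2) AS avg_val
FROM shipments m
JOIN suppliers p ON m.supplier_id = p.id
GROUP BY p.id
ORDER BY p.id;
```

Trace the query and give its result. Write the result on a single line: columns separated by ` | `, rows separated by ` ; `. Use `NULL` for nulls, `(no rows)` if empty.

Ivy | 102.5 ; Tara | 58 ; Tara | 124.5

Join each shipments row to its suppliers via supplier_id.
Group joined rows by suppliers.id; compute ROUND(AVG(m.qty), 2) per group.
  1: ids {1, 4, 6, 10, 13, 14} → ROUND(AVG(m.qty), 2)=102.5
  6: ids {18, 29} → ROUND(AVG(m.qty), 2)=58
  7: ids {28, 30} → ROUND(AVG(m.qty), 2)=124.5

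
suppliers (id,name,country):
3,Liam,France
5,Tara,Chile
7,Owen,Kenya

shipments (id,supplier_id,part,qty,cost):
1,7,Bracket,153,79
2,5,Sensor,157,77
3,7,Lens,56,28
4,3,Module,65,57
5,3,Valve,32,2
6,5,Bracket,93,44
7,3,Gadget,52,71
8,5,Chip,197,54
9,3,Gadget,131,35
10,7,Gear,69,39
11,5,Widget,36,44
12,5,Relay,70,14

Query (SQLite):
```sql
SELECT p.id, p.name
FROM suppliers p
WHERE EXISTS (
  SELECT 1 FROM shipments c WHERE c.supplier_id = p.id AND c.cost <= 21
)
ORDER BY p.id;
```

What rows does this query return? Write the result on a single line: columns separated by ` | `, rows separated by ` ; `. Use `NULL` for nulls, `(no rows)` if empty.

For each suppliers row, check whether any shipments with matching supplier_id has cost <= 21.
Keep rows where that is true.

3 | Liam ; 5 | Tara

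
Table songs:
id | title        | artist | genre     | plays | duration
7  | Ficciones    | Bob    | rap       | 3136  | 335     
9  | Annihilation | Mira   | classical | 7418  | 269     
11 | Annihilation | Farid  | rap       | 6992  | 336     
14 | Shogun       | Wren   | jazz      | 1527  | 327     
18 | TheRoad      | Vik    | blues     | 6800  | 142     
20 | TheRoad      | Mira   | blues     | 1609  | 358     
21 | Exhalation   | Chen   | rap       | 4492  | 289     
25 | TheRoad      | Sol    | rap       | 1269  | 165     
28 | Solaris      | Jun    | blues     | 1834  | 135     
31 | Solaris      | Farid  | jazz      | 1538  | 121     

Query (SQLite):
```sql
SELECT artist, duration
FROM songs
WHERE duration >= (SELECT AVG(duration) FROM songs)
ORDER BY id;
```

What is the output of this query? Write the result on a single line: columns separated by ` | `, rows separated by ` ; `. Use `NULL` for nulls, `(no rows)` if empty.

Bob | 335 ; Mira | 269 ; Farid | 336 ; Wren | 327 ; Mira | 358 ; Chen | 289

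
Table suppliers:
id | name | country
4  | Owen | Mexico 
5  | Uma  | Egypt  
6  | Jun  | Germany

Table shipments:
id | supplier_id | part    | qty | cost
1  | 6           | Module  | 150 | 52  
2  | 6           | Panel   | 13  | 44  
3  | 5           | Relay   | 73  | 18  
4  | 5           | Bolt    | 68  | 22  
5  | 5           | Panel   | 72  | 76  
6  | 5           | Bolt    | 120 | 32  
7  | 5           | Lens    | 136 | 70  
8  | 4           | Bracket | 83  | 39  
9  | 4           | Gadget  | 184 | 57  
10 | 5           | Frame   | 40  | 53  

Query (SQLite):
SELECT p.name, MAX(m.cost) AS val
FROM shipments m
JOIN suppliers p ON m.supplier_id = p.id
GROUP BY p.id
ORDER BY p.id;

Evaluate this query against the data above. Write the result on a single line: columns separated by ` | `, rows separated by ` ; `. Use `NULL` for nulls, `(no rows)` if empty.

Join each shipments row to its suppliers via supplier_id.
Group joined rows by suppliers.id; compute MAX(m.cost) per group.
  4: ids {8, 9} → MAX(m.cost)=57
  5: ids {3, 4, 5, 6, 7, 10} → MAX(m.cost)=76
  6: ids {1, 2} → MAX(m.cost)=52

Owen | 57 ; Uma | 76 ; Jun | 52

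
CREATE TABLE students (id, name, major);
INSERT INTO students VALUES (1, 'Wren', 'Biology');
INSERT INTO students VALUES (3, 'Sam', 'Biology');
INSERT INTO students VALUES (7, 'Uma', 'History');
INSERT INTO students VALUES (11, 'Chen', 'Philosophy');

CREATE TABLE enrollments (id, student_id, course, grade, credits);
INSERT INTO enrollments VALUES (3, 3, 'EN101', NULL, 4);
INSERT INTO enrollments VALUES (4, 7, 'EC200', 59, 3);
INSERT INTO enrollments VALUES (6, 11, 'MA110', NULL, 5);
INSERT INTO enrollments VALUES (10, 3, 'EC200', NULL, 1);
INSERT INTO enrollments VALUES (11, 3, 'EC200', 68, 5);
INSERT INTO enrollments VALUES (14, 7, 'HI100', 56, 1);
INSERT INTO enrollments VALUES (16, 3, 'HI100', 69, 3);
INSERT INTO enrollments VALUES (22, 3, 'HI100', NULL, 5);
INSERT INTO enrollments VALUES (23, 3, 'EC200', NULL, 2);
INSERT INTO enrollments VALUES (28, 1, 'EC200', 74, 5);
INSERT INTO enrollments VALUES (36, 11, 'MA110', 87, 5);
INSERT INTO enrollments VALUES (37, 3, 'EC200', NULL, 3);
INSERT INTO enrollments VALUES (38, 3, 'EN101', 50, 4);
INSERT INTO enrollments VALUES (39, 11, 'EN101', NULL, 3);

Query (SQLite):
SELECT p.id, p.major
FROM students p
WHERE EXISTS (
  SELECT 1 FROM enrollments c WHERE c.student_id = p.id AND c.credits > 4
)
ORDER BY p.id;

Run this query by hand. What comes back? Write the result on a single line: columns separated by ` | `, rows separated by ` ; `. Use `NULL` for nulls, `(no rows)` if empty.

1 | Biology ; 3 | Biology ; 11 | Philosophy

For each students row, check whether any enrollments with matching student_id has credits > 4.
Keep rows where that is true.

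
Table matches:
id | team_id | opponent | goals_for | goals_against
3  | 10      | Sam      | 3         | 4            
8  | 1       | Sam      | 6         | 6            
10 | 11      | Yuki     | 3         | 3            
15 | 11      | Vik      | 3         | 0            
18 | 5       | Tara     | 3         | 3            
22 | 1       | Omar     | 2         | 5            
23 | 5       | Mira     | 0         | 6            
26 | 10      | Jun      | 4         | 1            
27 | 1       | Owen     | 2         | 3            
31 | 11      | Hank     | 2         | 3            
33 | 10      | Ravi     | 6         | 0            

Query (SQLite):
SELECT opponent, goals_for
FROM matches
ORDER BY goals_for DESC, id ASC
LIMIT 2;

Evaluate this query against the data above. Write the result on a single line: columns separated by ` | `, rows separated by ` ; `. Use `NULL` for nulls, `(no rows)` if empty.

Sam | 6 ; Ravi | 6

Sort by goals_for desc, tiebreak id asc: (6, id=8), (6, id=33), (4, id=26), (3, id=3), (3, id=10) …. Take first 2.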